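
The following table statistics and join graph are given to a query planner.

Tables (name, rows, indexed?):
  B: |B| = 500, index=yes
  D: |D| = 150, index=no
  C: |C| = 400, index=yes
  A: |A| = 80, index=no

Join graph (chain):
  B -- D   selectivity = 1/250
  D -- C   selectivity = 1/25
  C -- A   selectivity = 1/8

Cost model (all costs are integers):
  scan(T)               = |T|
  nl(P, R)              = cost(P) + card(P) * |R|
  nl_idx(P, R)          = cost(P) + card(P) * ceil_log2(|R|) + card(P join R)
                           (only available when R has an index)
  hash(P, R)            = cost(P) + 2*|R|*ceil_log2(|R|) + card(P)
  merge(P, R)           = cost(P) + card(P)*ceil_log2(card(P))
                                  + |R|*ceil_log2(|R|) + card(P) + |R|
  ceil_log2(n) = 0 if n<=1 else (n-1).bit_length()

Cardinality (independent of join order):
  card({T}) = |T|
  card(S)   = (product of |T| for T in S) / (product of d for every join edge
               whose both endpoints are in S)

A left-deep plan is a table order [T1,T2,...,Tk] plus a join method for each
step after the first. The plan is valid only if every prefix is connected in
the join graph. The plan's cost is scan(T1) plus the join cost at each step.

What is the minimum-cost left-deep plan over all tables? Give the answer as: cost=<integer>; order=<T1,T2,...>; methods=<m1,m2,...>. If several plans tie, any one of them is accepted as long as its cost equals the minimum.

cost=14720; order=D,B,C,A; methods=nl_idx,merge,hash

Selinger DP (subsets sized 1..n):
  {B}: scan cost=500, card=500
  {D}: scan cost=150, card=150
  {C}: scan cost=400, card=400
  {A}: scan cost=80, card=80
  {BD}: card=300; try (B,nl_idx)→1800, (D,hash)→3400, (B,merge)→6500, (D,merge)→6850, (B,hash)→9300, (B,nl)→75150 …(+1); best=1800 via (B,nl_idx)
  {CD}: card=2400; try (D,hash)→3200, (C,nl_idx)→3900, (C,merge)→5500, (D,merge)→5750, (C,hash)→7500, (C,nl)→60150 …(+1); best=3200 via (D,hash)
  {AC}: card=4000; try (A,hash)→1920, (C,merge)→4720, (C,nl_idx)→4800, (A,merge)→5040, (C,hash)→7360, (C,nl)→32080 …(+1); best=1920 via (A,hash)
  {BCD}: card=4800; try (C,merge)→8800, (C,hash)→9300, (C,nl_idx)→9300, (B,hash)→14600, (B,nl_idx)→29600, (B,merge)→39400 …(+2); best=8800 via (C,merge)
  {ACD}: card=24000; try (A,hash)→6720, (D,hash)→8320, (A,merge)→35040, (D,merge)→55270, (A,nl)→195200, (D,nl)→601920; best=6720 via (A,hash)
  {ABCD}: card=48000; try (A,hash)→14720, (B,hash)→39720, (A,merge)→76640, (B,nl_idx)→270720, (A,nl)→392800, (B,merge)→395720 …(+1); best=14720 via (A,hash)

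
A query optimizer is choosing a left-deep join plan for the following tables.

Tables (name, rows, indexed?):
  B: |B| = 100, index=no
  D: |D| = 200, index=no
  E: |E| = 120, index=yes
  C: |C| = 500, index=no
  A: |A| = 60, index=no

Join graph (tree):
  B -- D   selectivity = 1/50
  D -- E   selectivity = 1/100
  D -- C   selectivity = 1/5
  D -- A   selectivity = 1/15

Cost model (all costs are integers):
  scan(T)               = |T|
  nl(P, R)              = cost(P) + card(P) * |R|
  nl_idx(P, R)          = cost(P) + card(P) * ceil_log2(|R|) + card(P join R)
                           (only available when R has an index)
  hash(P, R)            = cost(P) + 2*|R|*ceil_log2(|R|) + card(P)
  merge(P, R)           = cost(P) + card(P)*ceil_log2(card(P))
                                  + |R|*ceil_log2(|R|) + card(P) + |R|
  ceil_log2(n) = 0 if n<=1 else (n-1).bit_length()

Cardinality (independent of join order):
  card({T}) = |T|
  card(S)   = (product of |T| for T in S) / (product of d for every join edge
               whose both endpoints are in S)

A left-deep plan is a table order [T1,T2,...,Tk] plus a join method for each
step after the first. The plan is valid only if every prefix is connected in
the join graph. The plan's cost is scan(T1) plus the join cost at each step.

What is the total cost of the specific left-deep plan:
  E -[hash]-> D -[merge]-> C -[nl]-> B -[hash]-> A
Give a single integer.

step 1: scan E: cost=120, card=120
step 2: join D via hash
    card(P join D) = 120*200/(100) = 240
    cost = 120 + 2*200*8 + 120 = 3440
step 3: join C via merge
    card(P join C) = 240*500/(5) = 24000
    cost = 3440 + 240*8 + 500*9 + 240 + 500 = 10600
step 4: join B via nl
    card(P join B) = 24000*100/(50) = 48000
    cost = 10600 + 24000*100 = 2410600
step 5: join A via hash
    card(P join A) = 48000*60/(15) = 192000
    cost = 2410600 + 2*60*6 + 48000 = 2459320

2459320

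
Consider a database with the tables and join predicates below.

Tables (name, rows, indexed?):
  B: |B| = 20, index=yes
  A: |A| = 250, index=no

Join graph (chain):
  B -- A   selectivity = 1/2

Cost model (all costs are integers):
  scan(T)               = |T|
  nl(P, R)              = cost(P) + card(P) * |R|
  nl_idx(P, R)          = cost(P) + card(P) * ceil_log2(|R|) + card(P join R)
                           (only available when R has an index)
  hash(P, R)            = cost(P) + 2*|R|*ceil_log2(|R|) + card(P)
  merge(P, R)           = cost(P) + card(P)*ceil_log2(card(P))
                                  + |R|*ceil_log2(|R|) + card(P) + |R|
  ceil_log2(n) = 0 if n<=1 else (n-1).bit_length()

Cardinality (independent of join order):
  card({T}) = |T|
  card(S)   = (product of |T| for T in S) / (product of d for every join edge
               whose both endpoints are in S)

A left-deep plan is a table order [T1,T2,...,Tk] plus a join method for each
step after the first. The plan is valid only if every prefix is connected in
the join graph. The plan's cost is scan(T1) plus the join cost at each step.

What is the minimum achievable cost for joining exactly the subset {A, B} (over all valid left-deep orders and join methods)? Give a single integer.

700

Selinger DP over subsets of {A,B}:
  {B}: scan cost=20, card=20
  {A}: scan cost=250, card=250
  {AB}: card=2500; try (B,hash)→700, (A,merge)→2390, (B,merge)→2620, (B,nl_idx)→4000, (A,hash)→4040, (A,nl)→5020 …(+1); best=700 via (B,hash)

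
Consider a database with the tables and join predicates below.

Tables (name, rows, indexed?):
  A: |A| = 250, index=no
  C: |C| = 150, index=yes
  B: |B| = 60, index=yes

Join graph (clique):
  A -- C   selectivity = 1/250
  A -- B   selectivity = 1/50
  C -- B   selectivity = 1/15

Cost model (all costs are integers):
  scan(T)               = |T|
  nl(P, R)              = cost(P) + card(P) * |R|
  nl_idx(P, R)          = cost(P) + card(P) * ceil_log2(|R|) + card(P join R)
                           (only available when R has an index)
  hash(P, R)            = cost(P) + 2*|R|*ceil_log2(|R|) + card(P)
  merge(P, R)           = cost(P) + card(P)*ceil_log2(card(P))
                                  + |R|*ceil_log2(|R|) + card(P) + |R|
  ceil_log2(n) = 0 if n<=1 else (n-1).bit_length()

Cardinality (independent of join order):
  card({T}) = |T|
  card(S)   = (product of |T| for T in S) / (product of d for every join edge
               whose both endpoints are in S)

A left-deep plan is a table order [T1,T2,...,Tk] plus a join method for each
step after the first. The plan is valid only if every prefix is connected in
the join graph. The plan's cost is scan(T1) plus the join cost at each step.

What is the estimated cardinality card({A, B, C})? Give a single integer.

Tables in S: A(250), B(60), C(150)
Edges inside S: A-C(d=250), A-B(d=50), C-B(d=15)
numerator = 250 * 60 * 150 = 2250000
denominator = 250 * 50 * 15 = 187500
card(S) = 2250000 / 187500 = 12

12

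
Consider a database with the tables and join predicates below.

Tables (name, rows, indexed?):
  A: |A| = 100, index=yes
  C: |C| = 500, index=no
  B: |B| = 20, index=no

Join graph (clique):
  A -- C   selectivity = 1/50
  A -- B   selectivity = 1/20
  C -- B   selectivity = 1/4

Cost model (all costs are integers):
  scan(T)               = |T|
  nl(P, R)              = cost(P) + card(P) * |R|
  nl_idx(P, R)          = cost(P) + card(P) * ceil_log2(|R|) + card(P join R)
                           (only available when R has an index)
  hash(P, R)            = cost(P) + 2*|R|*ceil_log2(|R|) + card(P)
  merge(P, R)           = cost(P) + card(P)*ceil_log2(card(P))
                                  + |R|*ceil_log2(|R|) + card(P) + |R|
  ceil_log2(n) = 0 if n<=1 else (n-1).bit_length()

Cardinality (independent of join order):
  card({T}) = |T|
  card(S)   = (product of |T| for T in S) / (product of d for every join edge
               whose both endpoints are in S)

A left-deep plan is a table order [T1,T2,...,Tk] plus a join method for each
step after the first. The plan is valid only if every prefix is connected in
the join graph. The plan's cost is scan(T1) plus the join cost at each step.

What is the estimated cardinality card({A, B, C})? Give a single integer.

Tables in S: A(100), B(20), C(500)
Edges inside S: A-C(d=50), A-B(d=20), C-B(d=4)
numerator = 100 * 20 * 500 = 1000000
denominator = 50 * 20 * 4 = 4000
card(S) = 1000000 / 4000 = 250

250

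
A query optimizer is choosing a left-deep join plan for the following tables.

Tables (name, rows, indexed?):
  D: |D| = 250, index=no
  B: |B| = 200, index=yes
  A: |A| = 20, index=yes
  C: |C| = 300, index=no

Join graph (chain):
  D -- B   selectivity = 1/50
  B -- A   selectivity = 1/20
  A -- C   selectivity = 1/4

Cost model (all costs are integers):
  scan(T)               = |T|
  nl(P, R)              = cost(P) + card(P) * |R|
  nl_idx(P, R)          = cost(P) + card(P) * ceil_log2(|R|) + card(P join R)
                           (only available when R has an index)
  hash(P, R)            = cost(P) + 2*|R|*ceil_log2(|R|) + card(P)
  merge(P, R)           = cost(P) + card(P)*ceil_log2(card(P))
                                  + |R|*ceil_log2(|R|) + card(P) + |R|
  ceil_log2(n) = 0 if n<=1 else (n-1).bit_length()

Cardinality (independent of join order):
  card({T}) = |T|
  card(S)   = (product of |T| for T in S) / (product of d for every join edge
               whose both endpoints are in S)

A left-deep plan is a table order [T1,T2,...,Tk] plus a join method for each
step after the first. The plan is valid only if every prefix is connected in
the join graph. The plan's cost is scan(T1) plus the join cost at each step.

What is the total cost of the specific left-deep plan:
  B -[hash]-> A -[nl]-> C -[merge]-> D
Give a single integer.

step 1: scan B: cost=200, card=200
step 2: join A via hash
    card(P join A) = 200*20/(20) = 200
    cost = 200 + 2*20*5 + 200 = 600
step 3: join C via nl
    card(P join C) = 200*300/(4) = 15000
    cost = 600 + 200*300 = 60600
step 4: join D via merge
    card(P join D) = 15000*250/(50) = 75000
    cost = 60600 + 15000*14 + 250*8 + 15000 + 250 = 287850

287850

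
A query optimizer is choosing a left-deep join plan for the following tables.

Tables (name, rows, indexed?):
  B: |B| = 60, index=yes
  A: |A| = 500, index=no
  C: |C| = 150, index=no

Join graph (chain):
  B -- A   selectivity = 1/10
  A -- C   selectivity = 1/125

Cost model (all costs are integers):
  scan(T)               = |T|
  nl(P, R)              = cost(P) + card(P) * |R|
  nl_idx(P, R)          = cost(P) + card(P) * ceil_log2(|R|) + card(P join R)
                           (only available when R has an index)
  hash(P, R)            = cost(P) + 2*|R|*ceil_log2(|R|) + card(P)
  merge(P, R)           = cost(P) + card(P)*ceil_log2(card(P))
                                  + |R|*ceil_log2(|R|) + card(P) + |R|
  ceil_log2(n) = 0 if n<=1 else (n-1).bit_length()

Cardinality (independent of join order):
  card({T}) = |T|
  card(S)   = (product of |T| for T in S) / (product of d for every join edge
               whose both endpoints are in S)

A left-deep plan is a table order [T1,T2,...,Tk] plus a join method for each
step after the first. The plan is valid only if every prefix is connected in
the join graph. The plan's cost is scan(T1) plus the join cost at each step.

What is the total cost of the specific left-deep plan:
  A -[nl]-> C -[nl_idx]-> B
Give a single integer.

82700

step 1: scan A: cost=500, card=500
step 2: join C via nl
    card(P join C) = 500*150/(125) = 600
    cost = 500 + 500*150 = 75500
step 3: join B via nl_idx
    card(P join B) = 600*60/(10) = 3600
    cost = 75500 + 600*6 + 3600 = 82700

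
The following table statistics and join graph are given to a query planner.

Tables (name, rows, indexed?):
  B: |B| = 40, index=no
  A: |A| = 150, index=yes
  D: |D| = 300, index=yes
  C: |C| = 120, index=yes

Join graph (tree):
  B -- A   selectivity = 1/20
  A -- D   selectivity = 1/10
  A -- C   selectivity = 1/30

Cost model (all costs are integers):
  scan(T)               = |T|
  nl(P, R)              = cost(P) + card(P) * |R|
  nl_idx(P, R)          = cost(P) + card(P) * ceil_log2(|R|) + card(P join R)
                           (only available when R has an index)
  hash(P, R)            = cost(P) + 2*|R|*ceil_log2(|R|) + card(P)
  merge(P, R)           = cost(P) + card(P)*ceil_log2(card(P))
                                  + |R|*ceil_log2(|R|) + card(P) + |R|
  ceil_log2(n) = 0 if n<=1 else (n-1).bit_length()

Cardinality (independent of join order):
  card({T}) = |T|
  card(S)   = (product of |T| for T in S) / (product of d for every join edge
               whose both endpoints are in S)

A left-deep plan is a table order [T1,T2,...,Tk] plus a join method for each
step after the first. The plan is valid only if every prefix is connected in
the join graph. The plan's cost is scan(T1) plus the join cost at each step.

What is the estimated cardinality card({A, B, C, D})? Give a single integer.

36000

Tables in S: A(150), B(40), C(120), D(300)
Edges inside S: B-A(d=20), A-D(d=10), A-C(d=30)
numerator = 150 * 40 * 120 * 300 = 216000000
denominator = 20 * 10 * 30 = 6000
card(S) = 216000000 / 6000 = 36000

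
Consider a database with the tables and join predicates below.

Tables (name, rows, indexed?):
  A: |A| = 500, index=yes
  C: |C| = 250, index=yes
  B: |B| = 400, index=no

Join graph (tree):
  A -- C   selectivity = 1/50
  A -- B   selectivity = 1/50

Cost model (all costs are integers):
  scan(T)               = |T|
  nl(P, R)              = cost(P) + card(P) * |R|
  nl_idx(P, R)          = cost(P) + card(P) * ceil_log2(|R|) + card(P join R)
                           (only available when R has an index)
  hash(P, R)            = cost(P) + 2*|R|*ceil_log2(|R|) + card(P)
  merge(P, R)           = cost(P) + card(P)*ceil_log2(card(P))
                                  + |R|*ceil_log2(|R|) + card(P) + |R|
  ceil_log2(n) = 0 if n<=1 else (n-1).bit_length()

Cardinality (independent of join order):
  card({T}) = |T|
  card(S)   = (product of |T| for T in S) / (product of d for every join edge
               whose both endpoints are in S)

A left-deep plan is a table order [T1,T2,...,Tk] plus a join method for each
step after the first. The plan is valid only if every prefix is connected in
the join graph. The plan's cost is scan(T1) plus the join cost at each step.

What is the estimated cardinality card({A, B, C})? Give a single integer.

20000

Tables in S: A(500), B(400), C(250)
Edges inside S: A-C(d=50), A-B(d=50)
numerator = 500 * 400 * 250 = 50000000
denominator = 50 * 50 = 2500
card(S) = 50000000 / 2500 = 20000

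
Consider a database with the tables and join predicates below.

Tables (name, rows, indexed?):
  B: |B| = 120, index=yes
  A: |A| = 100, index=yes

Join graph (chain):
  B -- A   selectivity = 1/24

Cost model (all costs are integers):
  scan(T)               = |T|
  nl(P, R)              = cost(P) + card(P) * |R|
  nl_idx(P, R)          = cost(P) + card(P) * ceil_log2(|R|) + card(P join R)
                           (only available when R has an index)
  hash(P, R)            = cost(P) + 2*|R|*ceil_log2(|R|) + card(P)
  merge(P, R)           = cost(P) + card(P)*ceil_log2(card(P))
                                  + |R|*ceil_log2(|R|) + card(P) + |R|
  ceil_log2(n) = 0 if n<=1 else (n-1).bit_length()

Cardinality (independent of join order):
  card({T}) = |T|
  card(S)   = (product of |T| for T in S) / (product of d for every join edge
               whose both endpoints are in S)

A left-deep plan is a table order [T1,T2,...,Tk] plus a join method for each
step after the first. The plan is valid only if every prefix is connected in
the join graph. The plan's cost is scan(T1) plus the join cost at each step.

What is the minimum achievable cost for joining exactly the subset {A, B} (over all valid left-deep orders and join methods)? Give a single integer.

Selinger DP over subsets of {A,B}:
  {B}: scan cost=120, card=120
  {A}: scan cost=100, card=100
  {AB}: card=500; try (B,nl_idx)→1300, (A,nl_idx)→1460, (A,hash)→1640, (B,merge)→1860, (B,hash)→1880, (A,merge)→1880 …(+2); best=1300 via (B,nl_idx)

1300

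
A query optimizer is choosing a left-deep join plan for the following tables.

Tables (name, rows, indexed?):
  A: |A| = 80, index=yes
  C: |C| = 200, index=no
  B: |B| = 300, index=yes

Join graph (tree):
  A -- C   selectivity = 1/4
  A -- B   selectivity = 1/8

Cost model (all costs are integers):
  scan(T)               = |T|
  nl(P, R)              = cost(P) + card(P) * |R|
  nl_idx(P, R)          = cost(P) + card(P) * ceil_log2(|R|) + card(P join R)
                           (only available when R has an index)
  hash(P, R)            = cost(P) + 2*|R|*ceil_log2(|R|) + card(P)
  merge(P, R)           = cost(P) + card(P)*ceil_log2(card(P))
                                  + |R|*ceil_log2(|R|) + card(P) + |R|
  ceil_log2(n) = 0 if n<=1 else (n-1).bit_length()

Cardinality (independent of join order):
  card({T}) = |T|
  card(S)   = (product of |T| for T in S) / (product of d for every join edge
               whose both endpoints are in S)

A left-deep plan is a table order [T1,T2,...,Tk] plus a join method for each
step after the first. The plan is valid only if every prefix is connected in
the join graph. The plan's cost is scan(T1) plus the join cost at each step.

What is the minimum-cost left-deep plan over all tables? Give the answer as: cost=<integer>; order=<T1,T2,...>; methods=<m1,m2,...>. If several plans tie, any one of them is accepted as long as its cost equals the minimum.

cost=7920; order=B,A,C; methods=hash,hash

Selinger DP (subsets sized 1..n):
  {A}: scan cost=80, card=80
  {C}: scan cost=200, card=200
  {B}: scan cost=300, card=300
  {AC}: card=4000; try (A,hash)→1520, (C,merge)→2520, (A,merge)→2640, (C,hash)→3360, (A,nl_idx)→5600, (C,nl)→16080 …(+1); best=1520 via (A,hash)
  {AB}: card=3000; try (A,hash)→1720, (B,merge)→3720, (B,nl_idx)→3800, (A,merge)→3940, (A,nl_idx)→5400, (B,hash)→5560 …(+2); best=1720 via (A,hash)
  {ABC}: card=150000; try (C,hash)→7920, (B,hash)→10920, (C,merge)→42520, (B,merge)→56520, (B,nl_idx)→187520, (C,nl)→601720 …(+1); best=7920 via (C,hash)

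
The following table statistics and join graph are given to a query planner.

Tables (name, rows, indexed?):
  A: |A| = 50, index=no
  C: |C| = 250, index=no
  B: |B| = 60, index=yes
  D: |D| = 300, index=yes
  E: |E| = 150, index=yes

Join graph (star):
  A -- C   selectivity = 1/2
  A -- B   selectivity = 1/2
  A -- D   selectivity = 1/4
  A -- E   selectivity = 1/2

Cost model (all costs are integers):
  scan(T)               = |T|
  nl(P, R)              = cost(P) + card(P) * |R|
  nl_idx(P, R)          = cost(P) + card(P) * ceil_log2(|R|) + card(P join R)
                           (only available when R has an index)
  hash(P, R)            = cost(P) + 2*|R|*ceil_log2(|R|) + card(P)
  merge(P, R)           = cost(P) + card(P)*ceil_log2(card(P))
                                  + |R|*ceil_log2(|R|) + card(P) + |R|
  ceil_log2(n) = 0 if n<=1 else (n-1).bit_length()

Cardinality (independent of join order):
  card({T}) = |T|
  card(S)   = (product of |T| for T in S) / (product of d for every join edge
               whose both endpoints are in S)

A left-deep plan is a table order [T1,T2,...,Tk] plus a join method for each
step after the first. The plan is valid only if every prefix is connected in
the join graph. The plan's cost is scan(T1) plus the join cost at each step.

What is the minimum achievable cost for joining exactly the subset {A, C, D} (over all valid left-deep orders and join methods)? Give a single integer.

Selinger DP over subsets of {A,C,D}:
  {A}: scan cost=50, card=50
  {C}: scan cost=250, card=250
  {D}: scan cost=300, card=300
  {AC}: card=6250; try (A,hash)→1100, (C,merge)→2650, (A,merge)→2850, (C,hash)→4100, (C,nl)→12550, (A,nl)→12750; best=1100 via (A,hash)
  {AD}: card=3750; try (A,hash)→1200, (D,merge)→3400, (A,merge)→3650, (D,nl_idx)→4250, (D,hash)→5500, (D,nl)→15050 …(+1); best=1200 via (A,hash)
  {ACD}: card=468750; try (C,hash)→8950, (D,hash)→12750, (C,merge)→52200, (D,merge)→91600, (D,nl_idx)→526100, (C,nl)→938700 …(+1); best=8950 via (C,hash)

8950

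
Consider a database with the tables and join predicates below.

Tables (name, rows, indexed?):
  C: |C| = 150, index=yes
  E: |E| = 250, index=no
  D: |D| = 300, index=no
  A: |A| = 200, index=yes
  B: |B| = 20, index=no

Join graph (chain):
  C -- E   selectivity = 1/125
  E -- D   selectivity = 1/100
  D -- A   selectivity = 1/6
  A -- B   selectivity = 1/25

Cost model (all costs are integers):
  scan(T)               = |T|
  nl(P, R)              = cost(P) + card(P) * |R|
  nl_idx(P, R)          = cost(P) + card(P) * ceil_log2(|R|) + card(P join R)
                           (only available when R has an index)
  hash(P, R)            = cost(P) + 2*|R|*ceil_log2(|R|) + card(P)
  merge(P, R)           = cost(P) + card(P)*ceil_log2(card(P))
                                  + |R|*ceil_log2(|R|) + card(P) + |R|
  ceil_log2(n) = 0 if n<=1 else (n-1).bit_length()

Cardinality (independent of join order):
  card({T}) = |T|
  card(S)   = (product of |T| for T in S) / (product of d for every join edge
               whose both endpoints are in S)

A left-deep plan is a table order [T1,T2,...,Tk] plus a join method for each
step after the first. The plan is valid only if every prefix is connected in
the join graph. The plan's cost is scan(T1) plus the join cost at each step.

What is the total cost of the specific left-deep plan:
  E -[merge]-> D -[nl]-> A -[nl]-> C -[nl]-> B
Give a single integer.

4505500

step 1: scan E: cost=250, card=250
step 2: join D via merge
    card(P join D) = 250*300/(100) = 750
    cost = 250 + 250*8 + 300*9 + 250 + 300 = 5500
step 3: join A via nl
    card(P join A) = 750*200/(6) = 25000
    cost = 5500 + 750*200 = 155500
step 4: join C via nl
    card(P join C) = 25000*150/(125) = 30000
    cost = 155500 + 25000*150 = 3905500
step 5: join B via nl
    card(P join B) = 30000*20/(25) = 24000
    cost = 3905500 + 30000*20 = 4505500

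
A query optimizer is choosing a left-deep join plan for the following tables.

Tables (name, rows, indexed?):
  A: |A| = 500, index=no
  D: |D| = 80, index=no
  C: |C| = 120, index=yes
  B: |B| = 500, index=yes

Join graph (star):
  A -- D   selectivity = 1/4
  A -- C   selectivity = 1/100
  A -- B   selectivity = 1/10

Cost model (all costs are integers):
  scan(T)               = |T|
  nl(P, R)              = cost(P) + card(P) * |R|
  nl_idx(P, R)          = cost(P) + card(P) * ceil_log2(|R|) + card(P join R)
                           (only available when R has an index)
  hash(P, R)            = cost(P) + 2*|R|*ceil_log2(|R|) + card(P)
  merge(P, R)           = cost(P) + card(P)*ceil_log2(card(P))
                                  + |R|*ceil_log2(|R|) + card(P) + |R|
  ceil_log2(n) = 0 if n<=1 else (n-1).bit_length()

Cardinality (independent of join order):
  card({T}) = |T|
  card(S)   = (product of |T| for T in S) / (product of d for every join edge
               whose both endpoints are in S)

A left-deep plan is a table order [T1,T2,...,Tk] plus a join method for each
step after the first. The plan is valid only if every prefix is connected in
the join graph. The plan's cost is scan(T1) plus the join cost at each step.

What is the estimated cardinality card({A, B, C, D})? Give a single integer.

600000

Tables in S: A(500), B(500), C(120), D(80)
Edges inside S: A-D(d=4), A-C(d=100), A-B(d=10)
numerator = 500 * 500 * 120 * 80 = 2400000000
denominator = 4 * 100 * 10 = 4000
card(S) = 2400000000 / 4000 = 600000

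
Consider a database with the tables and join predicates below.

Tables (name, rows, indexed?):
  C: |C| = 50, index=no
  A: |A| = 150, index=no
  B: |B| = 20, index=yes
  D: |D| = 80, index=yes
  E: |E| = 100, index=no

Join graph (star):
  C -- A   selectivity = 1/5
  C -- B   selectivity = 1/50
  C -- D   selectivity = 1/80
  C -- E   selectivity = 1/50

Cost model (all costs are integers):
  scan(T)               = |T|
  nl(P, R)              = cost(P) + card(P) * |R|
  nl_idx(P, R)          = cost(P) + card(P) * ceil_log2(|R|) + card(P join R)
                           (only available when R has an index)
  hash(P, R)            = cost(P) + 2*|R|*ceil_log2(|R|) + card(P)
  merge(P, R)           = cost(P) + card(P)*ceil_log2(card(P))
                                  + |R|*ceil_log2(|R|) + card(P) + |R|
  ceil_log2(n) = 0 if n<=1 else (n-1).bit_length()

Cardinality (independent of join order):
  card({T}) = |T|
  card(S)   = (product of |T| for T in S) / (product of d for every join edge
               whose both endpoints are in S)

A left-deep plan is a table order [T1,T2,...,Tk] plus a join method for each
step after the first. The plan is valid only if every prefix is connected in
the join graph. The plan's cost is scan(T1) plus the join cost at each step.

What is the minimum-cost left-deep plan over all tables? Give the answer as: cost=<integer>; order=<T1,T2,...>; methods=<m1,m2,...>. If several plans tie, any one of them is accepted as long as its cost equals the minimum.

cost=3010; order=C,B,D,E,A; methods=hash,nl_idx,merge,merge

Selinger DP (subsets sized 1..n):
  {C}: scan cost=50, card=50
  {A}: scan cost=150, card=150
  {B}: scan cost=20, card=20
  {D}: scan cost=80, card=80
  {E}: scan cost=100, card=100
  {AC}: card=1500; try (C,hash)→900, (A,merge)→1750, (C,merge)→1850, (A,hash)→2500, (A,nl)→7550, (C,nl)→7650; best=900 via (C,hash)
  {BC}: card=20; try (B,hash)→300, (B,nl_idx)→320, (C,merge)→490, (B,merge)→520, (C,hash)→640, (C,nl)→1020 …(+1); best=300 via (B,hash)
  {CD}: card=50; try (D,nl_idx)→450, (C,hash)→760, (D,merge)→1040, (C,merge)→1070, (D,hash)→1220, (D,nl)→4050 …(+1); best=450 via (D,nl_idx)
  {CE}: card=100; try (C,hash)→800, (E,merge)→1200, (C,merge)→1250, (E,hash)→1500, (E,nl)→5050, (C,nl)→5100; best=800 via (C,hash)
  {ABC}: card=600; try (A,merge)→1770, (B,hash)→2600, (A,hash)→2720, (A,nl)→3300, (B,nl_idx)→9000, (B,merge)→19020 …(+1); best=1770 via (A,merge)
  {ACD}: card=1500; try (A,merge)→2150, (A,hash)→2900, (D,hash)→3520, (A,nl)→7950, (D,nl_idx)→12900, (D,merge)→19540 …(+1); best=2150 via (A,merge)
  {ACE}: card=3000; try (A,merge)→2950, (A,hash)→3300, (E,hash)→3800, (A,nl)→15800, (E,merge)→19700, (E,nl)→150900; best=2950 via (A,merge)
  {BCD}: card=20; try (D,nl_idx)→460, (B,hash)→700, (B,nl_idx)→720, (B,merge)→920, (D,merge)→1060, (D,hash)→1440 …(+2); best=460 via (D,nl_idx)
  {BCE}: card=40; try (B,hash)→1100, (E,merge)→1220, (B,nl_idx)→1340, (E,hash)→1720, (B,merge)→1720, (E,nl)→2300 …(+1); best=1100 via (B,hash)
  {CDE}: card=100; try (E,merge)→1600, (D,nl_idx)→1600, (E,hash)→1900, (D,hash)→2020, (D,merge)→2240, (E,nl)→5450 …(+1); best=1600 via (E,merge)
  {ABCD}: card=600; try (A,merge)→1930, (A,hash)→2880, (A,nl)→3460, (D,hash)→3490, (B,hash)→3850, (D,nl_idx)→6570 …(+5); best=1930 via (A,merge)
  {ABCE}: card=1200; try (A,merge)→2730, (A,hash)→3540, (E,hash)→3770, (B,hash)→6150, (A,nl)→7100, (E,merge)→9170 …(+4); best=2730 via (A,merge)
  {ACDE}: card=3000; try (A,merge)→3750, (A,hash)→4100, (E,hash)→5050, (D,hash)→7070, (A,nl)→16600, (E,merge)→20950 …(+4); best=3750 via (A,merge)
  {BCDE}: card=40; try (E,merge)→1380, (D,nl_idx)→1420, (E,hash)→1880, (B,hash)→1900, (D,merge)→2020, (B,nl_idx)→2140 …(+5); best=1380 via (E,merge)
  {ABCDE}: card=1200; try (A,merge)→3010, (A,hash)→3820, (E,hash)→3930, (D,hash)→5050, (B,hash)→6950, (A,nl)→7380 …(+8); best=3010 via (A,merge)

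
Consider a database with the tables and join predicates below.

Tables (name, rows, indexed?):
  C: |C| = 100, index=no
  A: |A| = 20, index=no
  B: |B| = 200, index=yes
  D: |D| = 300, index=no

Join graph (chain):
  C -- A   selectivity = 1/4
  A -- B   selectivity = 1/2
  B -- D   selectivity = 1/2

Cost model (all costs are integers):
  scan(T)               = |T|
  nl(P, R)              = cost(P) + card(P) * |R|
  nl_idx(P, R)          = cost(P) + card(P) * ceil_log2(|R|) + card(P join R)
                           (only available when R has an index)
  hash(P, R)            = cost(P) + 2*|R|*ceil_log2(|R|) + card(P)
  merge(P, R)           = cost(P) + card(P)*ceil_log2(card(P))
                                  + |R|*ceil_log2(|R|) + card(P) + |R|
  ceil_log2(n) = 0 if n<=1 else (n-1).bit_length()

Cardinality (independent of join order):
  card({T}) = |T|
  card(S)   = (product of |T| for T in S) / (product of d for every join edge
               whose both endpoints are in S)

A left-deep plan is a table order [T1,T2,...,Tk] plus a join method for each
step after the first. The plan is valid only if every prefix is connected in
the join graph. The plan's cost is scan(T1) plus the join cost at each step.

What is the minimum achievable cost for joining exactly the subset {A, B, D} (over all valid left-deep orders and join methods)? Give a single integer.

8000

Selinger DP over subsets of {A,B,D}:
  {A}: scan cost=20, card=20
  {B}: scan cost=200, card=200
  {D}: scan cost=300, card=300
  {AB}: card=2000; try (A,hash)→600, (B,merge)→1940, (A,merge)→2120, (B,nl_idx)→2180, (B,hash)→3240, (B,nl)→4020 …(+1); best=600 via (A,hash)
  {BD}: card=30000; try (B,hash)→3800, (D,merge)→5000, (B,merge)→5100, (D,hash)→5800, (B,nl_idx)→32700, (D,nl)→60200 …(+1); best=3800 via (B,hash)
  {ABD}: card=300000; try (D,hash)→8000, (D,merge)→27600, (A,hash)→34000, (A,merge)→483920, (D,nl)→600600, (A,nl)→603800; best=8000 via (D,hash)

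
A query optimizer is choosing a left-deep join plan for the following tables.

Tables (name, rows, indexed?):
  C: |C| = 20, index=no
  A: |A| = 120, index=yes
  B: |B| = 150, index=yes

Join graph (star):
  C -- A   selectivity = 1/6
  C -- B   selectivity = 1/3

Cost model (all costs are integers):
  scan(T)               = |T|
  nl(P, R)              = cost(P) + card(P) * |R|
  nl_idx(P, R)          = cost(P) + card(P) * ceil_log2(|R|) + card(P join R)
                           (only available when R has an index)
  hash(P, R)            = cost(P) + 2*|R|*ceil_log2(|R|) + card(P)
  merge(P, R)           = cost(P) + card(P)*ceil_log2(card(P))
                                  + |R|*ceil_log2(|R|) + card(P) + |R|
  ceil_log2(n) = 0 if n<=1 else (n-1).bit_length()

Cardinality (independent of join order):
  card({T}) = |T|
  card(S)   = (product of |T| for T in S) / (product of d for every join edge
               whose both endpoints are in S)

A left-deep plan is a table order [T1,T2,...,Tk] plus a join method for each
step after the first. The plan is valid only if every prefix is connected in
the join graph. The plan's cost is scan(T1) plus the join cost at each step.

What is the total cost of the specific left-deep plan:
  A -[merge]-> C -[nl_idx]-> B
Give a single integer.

24400

step 1: scan A: cost=120, card=120
step 2: join C via merge
    card(P join C) = 120*20/(6) = 400
    cost = 120 + 120*7 + 20*5 + 120 + 20 = 1200
step 3: join B via nl_idx
    card(P join B) = 400*150/(3) = 20000
    cost = 1200 + 400*8 + 20000 = 24400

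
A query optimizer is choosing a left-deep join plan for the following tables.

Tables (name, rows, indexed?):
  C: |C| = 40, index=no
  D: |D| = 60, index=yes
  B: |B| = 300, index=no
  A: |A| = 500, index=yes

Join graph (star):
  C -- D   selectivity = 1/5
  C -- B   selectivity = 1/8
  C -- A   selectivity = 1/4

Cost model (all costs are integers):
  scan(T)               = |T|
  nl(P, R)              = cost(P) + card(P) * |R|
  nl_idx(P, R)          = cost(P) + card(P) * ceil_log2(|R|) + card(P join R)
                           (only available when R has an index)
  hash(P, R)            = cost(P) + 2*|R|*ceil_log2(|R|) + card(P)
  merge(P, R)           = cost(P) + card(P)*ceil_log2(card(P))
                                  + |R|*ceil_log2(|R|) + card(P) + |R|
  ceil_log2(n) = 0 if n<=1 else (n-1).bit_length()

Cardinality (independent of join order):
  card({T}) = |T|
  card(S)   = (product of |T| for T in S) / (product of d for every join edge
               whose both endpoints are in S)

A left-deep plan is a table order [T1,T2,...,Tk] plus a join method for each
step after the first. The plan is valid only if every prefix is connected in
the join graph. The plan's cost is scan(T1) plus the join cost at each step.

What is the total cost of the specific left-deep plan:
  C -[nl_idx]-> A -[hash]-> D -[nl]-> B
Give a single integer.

18011120

step 1: scan C: cost=40, card=40
step 2: join A via nl_idx
    card(P join A) = 40*500/(4) = 5000
    cost = 40 + 40*9 + 5000 = 5400
step 3: join D via hash
    card(P join D) = 5000*60/(5) = 60000
    cost = 5400 + 2*60*6 + 5000 = 11120
step 4: join B via nl
    card(P join B) = 60000*300/(8) = 2250000
    cost = 11120 + 60000*300 = 18011120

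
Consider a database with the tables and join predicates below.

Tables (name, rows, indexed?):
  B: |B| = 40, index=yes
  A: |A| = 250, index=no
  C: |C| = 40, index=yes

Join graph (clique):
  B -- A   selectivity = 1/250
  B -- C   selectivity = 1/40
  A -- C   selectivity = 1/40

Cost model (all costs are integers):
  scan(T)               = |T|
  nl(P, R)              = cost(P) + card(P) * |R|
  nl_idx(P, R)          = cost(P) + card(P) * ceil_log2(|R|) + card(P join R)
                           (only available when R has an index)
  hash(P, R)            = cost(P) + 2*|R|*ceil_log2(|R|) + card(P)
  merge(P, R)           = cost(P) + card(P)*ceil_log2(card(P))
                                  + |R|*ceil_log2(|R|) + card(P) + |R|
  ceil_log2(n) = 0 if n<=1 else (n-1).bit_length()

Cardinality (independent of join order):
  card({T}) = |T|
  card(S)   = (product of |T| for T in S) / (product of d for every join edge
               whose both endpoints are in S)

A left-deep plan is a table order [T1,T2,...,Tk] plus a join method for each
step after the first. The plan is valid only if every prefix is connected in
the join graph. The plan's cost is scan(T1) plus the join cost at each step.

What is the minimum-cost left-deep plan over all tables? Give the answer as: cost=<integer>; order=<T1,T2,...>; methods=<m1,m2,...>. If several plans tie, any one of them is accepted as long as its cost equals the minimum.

Selinger DP (subsets sized 1..n):
  {B}: scan cost=40, card=40
  {A}: scan cost=250, card=250
  {C}: scan cost=40, card=40
  {AB}: card=40; try (B,hash)→980, (B,nl_idx)→1790, (A,merge)→2570, (B,merge)→2780, (A,hash)→4080, (A,nl)→10040 …(+1); best=980 via (B,hash)
  {BC}: card=40; try (C,nl_idx)→320, (B,nl_idx)→320, (C,hash)→560, (B,hash)→560, (C,merge)→600, (B,merge)→600 …(+2); best=320 via (C,nl_idx)
  {AC}: card=250; try (C,hash)→980, (C,nl_idx)→2000, (A,merge)→2570, (C,merge)→2780, (A,hash)→4080, (A,nl)→10040 …(+1); best=980 via (C,hash)
  {ABC}: card=1; try (C,nl_idx)→1221, (C,hash)→1500, (C,merge)→1540, (B,hash)→1710, (B,nl_idx)→2481, (C,nl)→2580 …(+5); best=1221 via (C,nl_idx)

cost=1221; order=A,B,C; methods=hash,nl_idx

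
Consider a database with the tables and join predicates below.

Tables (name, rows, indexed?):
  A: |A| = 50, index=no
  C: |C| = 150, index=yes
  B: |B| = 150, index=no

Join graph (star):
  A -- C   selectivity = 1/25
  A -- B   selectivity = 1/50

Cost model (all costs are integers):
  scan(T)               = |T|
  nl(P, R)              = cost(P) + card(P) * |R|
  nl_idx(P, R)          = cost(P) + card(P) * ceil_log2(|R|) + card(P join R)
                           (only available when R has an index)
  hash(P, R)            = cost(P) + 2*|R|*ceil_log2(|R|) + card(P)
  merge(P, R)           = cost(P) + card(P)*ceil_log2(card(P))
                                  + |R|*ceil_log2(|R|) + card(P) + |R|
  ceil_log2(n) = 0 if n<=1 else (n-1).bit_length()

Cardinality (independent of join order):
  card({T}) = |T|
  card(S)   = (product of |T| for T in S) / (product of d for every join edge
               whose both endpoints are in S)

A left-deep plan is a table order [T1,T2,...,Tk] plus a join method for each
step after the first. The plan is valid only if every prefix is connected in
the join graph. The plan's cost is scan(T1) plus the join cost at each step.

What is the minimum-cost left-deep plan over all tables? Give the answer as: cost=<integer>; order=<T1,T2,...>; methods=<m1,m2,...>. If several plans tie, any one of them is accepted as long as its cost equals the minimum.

cost=3000; order=B,A,C; methods=hash,nl_idx

Selinger DP (subsets sized 1..n):
  {A}: scan cost=50, card=50
  {C}: scan cost=150, card=150
  {B}: scan cost=150, card=150
  {AC}: card=300; try (C,nl_idx)→750, (A,hash)→900, (C,merge)→1750, (A,merge)→1850, (C,hash)→2500, (C,nl)→7550 …(+1); best=750 via (C,nl_idx)
  {AB}: card=150; try (A,hash)→900, (B,merge)→1750, (A,merge)→1850, (B,hash)→2500, (B,nl)→7550, (A,nl)→7650; best=900 via (A,hash)
  {ABC}: card=900; try (C,nl_idx)→3000, (C,hash)→3450, (B,hash)→3450, (C,merge)→3600, (B,merge)→5100, (C,nl)→23400 …(+1); best=3000 via (C,nl_idx)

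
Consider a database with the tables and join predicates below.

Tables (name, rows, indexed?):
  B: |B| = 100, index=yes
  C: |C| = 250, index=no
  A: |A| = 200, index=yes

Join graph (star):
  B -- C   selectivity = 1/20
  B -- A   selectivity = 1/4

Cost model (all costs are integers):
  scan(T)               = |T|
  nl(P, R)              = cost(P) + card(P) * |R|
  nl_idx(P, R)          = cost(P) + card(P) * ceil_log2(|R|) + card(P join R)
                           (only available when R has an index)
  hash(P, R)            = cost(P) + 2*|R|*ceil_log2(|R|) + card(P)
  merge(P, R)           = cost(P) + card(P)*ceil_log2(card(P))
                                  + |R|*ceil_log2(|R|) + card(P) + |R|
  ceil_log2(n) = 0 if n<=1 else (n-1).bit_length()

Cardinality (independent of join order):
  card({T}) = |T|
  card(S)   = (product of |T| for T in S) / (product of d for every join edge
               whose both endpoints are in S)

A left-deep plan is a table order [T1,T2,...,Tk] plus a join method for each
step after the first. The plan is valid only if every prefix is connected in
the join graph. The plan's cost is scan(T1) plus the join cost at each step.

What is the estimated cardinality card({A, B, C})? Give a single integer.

62500

Tables in S: A(200), B(100), C(250)
Edges inside S: B-C(d=20), B-A(d=4)
numerator = 200 * 100 * 250 = 5000000
denominator = 20 * 4 = 80
card(S) = 5000000 / 80 = 62500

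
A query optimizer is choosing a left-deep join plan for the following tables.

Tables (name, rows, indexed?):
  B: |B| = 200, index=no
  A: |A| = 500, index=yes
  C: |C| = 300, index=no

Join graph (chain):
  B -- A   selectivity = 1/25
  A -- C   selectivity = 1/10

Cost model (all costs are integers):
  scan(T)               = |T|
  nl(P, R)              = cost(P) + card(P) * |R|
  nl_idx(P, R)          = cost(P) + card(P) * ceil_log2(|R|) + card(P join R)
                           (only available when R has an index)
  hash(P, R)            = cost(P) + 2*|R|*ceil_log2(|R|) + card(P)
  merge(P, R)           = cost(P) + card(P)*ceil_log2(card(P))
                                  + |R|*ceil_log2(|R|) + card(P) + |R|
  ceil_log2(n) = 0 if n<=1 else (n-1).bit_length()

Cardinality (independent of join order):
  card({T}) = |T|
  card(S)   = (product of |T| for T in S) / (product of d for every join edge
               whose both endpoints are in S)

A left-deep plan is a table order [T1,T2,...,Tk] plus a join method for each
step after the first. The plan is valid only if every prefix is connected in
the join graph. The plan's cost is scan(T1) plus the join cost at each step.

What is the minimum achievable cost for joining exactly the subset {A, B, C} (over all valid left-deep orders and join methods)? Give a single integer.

13600

Selinger DP over subsets of {A,B,C}:
  {B}: scan cost=200, card=200
  {A}: scan cost=500, card=500
  {C}: scan cost=300, card=300
  {AB}: card=4000; try (B,hash)→4200, (A,nl_idx)→6000, (A,merge)→7000, (B,merge)→7300, (A,hash)→9400, (A,nl)→100200 …(+1); best=4200 via (B,hash)
  {AC}: card=15000; try (C,hash)→6400, (A,merge)→8300, (C,merge)→8500, (A,hash)→9600, (A,nl_idx)→18000, (A,nl)→150300 …(+1); best=6400 via (C,hash)
  {ABC}: card=120000; try (C,hash)→13600, (B,hash)→24600, (C,merge)→59200, (B,merge)→233200, (C,nl)→1204200, (B,nl)→3006400; best=13600 via (C,hash)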